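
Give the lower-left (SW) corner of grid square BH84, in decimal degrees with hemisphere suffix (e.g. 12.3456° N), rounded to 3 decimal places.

Field B=1, H=7: +1·20° lon, +7·10° lat → SW at lon -160°, lat -20°.
Square 8, 4: +8·2° lon, +4·1° lat → SW at lon -144°, lat -16°.
latitude 16.000° S, longitude 144.000° W.

16.000° S, 144.000° W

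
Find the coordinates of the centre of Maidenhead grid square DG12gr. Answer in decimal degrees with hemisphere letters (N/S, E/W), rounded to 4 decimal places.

27.2708° S, 117.4583° W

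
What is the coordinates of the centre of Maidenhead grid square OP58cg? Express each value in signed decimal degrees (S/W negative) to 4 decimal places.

68.2708, 110.2083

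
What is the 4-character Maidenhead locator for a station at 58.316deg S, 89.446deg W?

Offset from 180°W / 90°S: lon 90.55°, lat 31.68°.
Field (20°×10°, letters A–R): 90.55/20 → 4 → E, 31.68/10 → 3 → D; chars ED.
Square (2°×1°, digits 0–9): 10.55/2 → 5, 1.68/1 → 1; chars 51.

ED51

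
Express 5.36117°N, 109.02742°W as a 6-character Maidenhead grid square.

DJ55li

Offset from 180°W / 90°S: lon 70.9726°, lat 95.3612°.
Field (20°×10°, letters A–R): lon ⌊70.9726/20⌋ = 3 → D; lat ⌊95.3612/10⌋ = 9 → J.
Square (2°×1°, digits 0–9): lon ⌊10.9726/2⌋ = 5; lat ⌊5.3612/1⌋ = 5.
Subsquare (5′×2.5′, letters a–x): lon ⌊0.9726/0.0833333⌋ = 11 → l; lat ⌊0.3612/0.0416667⌋ = 8 → i.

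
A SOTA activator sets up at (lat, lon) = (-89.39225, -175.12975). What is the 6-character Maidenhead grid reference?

AA20ko

Add 180° to longitude and 90° to latitude: 4.8702, 0.6077.
Field: 4.8702/20 → 0 → A, 0.6077/10 → 0 → A; chars AA.
Square: 4.8702/2 → 2, 0.6077/1 → 0; chars 20.
Subsquare: 0.8702/0.0833333 → 10 → k, 0.6077/0.0416667 → 14 → o; chars ko.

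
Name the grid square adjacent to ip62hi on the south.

IP62hh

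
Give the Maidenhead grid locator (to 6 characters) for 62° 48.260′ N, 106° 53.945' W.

Shift to the Maidenhead origin (180°W, 90°S): lon 73.1009, lat 152.8043.
Field: lon ⌊73.1009/20⌋ = 3 → D; lat ⌊152.8043/10⌋ = 15 → P.
Square: lon ⌊13.1009/2⌋ = 6; lat ⌊2.8043/1⌋ = 2.
Subsquare: lon ⌊1.1009/0.0833333⌋ = 13 → n; lat ⌊0.8043/0.0416667⌋ = 19 → t.

DP62nt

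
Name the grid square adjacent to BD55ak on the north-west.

BD45xl

Longitude subsquare a = 0; −1 → -1, wraps to 23 = x, carry into square.
Longitude square 5; −1 → 4.
Latitude subsquare k = 10; +1 → 11 = l.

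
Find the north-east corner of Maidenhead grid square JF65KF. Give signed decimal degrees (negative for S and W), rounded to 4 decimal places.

-34.7500, 12.9167

Field J=9, F=5: +9·20° lon, +5·10° lat → SW at lon 0°, lat -40°.
Square 6, 5: +6·2° lon, +5·1° lat → SW at lon 12°, lat -35°.
Subsquare k=10, f=5: +10·0.0833333° lon, +5·0.0416667° lat → SW at lon 12.8333°, lat -34.7917°.
Cell spans 0.0833333° lon × 0.0416667° lat. NE corner is SW corner plus one full cell.
latitude -34.7500, longitude 12.9167.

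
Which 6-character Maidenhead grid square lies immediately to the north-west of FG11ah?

FG01xi

Longitude subsquare a = 0; −1 → -1, wraps to 23 = x, carry into square.
Longitude square 1; −1 → 0.
Latitude subsquare h = 7; +1 → 8 = i.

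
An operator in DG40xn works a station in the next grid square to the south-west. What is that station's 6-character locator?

Longitude subsquare x = 23; −1 → 22 = w.
Latitude subsquare n = 13; −1 → 12 = m.

DG40wm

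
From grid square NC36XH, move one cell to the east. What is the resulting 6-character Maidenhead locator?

Longitude subsquare x = 23; +1 → 24, wraps to 0 = a, carry into square.
Longitude square 3; +1 → 4.
The latitude characters are unchanged.

NC46ah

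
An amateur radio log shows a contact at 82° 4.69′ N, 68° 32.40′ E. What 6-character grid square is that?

MR42gb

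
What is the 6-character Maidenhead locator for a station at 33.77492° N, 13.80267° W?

IM33cs

Offset from 180°W / 90°S: lon 166.1973°, lat 123.7749°.
Field: lon ⌊166.1973/20⌋ = 8 → I; lat ⌊123.7749/10⌋ = 12 → M.
Square: lon ⌊6.1973/2⌋ = 3; lat ⌊3.7749/1⌋ = 3.
Subsquare: lon ⌊0.1973/0.0833333⌋ = 2 → c; lat ⌊0.7749/0.0416667⌋ = 18 → s.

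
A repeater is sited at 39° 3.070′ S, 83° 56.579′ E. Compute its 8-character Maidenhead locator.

NF10xw37

Add 180° to longitude and 90° to latitude: 263.94298, 50.94883.
Field: 263.94298/20 → 13 → N, 50.94883/10 → 5 → F; chars NF.
Square: 3.94298/2 → 1, 0.94883/1 → 0; chars 10.
Subsquare: 1.94298/0.0833333 → 23 → x, 0.94883/0.0416667 → 22 → w; chars xw.
Extended square: 0.02632/0.00833333 → 3, 0.03217/0.00416667 → 7; chars 37.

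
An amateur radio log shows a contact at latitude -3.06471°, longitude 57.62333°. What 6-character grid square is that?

LI86tw

Shift to the Maidenhead origin (180°W, 90°S): lon 237.6233, lat 86.9353.
Field (20°×10°, letters A–R): 237.6233/20 → 11 → L, 86.9353/10 → 8 → I; chars LI.
Square (2°×1°, digits 0–9): 17.6233/2 → 8, 6.9353/1 → 6; chars 86.
Subsquare (5′×2.5′, letters a–x): 1.6233/0.0833333 → 19 → t, 0.9353/0.0416667 → 22 → w; chars tw.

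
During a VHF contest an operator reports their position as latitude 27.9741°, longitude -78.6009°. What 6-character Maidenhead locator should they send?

FL07qx

Offset from 180°W / 90°S: lon 101.3991°, lat 117.9741°.
Field (20°×10°, letters A–R): lon ⌊101.3991/20⌋ = 5 → F; lat ⌊117.9741/10⌋ = 11 → L.
Square (2°×1°, digits 0–9): lon ⌊1.3991/2⌋ = 0; lat ⌊7.9741/1⌋ = 7.
Subsquare (5′×2.5′, letters a–x): lon ⌊1.3991/0.0833333⌋ = 16 → q; lat ⌊0.9741/0.0416667⌋ = 23 → x.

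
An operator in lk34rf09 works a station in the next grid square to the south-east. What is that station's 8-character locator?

Longitude extended square 0; +1 → 1.
Latitude extended square 9; −1 → 8.

LK34rf18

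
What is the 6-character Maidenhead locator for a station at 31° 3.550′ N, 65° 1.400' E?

Offset from 180°W / 90°S: lon 245.0233°, lat 121.0592°.
Field: 245.0233/20 → 12 → M, 121.0592/10 → 12 → M; chars MM.
Square: 5.0233/2 → 2, 1.0592/1 → 1; chars 21.
Subsquare: 1.0233/0.0833333 → 12 → m, 0.0592/0.0416667 → 1 → b; chars mb.

MM21mb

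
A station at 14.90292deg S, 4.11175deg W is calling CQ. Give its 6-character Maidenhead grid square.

Shift to the Maidenhead origin (180°W, 90°S): lon 175.8882, lat 75.0971.
Field: 175.8882/20 → 8 → I, 75.0971/10 → 7 → H; chars IH.
Square: 15.8882/2 → 7, 5.0971/1 → 5; chars 75.
Subsquare: 1.8882/0.0833333 → 22 → w, 0.0971/0.0416667 → 2 → c; chars wc.

IH75wc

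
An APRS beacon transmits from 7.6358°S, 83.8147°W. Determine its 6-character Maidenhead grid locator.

Offset from 180°W / 90°S: lon 96.1853°, lat 82.3642°.
Field: lon ⌊96.1853/20⌋ = 4 → E; lat ⌊82.3642/10⌋ = 8 → I.
Square: lon ⌊16.1853/2⌋ = 8; lat ⌊2.3642/1⌋ = 2.
Subsquare: lon ⌊0.1853/0.0833333⌋ = 2 → c; lat ⌊0.3642/0.0416667⌋ = 8 → i.

EI82ci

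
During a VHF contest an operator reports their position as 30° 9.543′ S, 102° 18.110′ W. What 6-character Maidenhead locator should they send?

DF89uu

Shift to the Maidenhead origin (180°W, 90°S): lon 77.6982, lat 59.8409.
Field: lon ⌊77.6982/20⌋ = 3 → D; lat ⌊59.8409/10⌋ = 5 → F.
Square: lon ⌊17.6982/2⌋ = 8; lat ⌊9.8409/1⌋ = 9.
Subsquare: lon ⌊1.6982/0.0833333⌋ = 20 → u; lat ⌊0.8409/0.0416667⌋ = 20 → u.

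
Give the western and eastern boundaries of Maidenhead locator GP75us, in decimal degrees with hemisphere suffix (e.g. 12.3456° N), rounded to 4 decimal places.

Field G=6, P=15: +6·20° lon, +15·10° lat → SW at lon -60°, lat 60°.
Square 7, 5: +7·2° lon, +5·1° lat → SW at lon -46°, lat 65°.
Subsquare u=20, s=18: +20·0.0833333° lon, +18·0.0416667° lat → SW at lon -44.3333°, lat 65.75°.
Cell spans 0.0833333° lon × 0.0416667° lat.
west 44.3333° W, east 44.2500° W.

44.3333° W, 44.2500° W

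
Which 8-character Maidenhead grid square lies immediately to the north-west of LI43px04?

Longitude extended square 0; −1 → -1, wraps to 9, carry into subsquare.
Longitude subsquare p = 15; −1 → 14 = o.
Latitude extended square 4; +1 → 5.

LI43ox95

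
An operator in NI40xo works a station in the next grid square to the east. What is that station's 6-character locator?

NI50ao

Longitude subsquare x = 23; +1 → 24, wraps to 0 = a, carry into square.
Longitude square 4; +1 → 5.
The latitude characters are unchanged.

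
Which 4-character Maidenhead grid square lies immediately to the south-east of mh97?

NH06

Longitude square 9; +1 → 10, wraps to 0, carry into field.
Longitude field M = 12; +1 → 13 = N.
Latitude square 7; −1 → 6.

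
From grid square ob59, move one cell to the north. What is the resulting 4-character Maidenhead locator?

Latitude square 9; +1 → 10, wraps to 0, carry into field.
Latitude field B = 1; +1 → 2 = C.
The longitude characters are unchanged.

OC50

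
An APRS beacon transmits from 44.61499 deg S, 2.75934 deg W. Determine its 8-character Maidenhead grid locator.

IE85oj82

Add 180° to longitude and 90° to latitude: 177.24066, 45.38501.
Field (20°×10°, letters A–R): lon ⌊177.24066/20⌋ = 8 → I; lat ⌊45.38501/10⌋ = 4 → E.
Square (2°×1°, digits 0–9): lon ⌊17.24066/2⌋ = 8; lat ⌊5.38501/1⌋ = 5.
Subsquare (5′×2.5′, letters a–x): lon ⌊1.24066/0.0833333⌋ = 14 → o; lat ⌊0.38501/0.0416667⌋ = 9 → j.
Extended square (30″×15″, digits 0–9): lon ⌊0.07399/0.00833333⌋ = 8; lat ⌊0.01001/0.00416667⌋ = 2.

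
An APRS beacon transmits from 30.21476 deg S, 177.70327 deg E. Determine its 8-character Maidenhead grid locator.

RF89us48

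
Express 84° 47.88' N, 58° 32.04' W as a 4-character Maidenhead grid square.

GR04

Offset from 180°W / 90°S: lon 121.47°, lat 174.80°.
Field: 121.47/20 → 6 → G, 174.80/10 → 17 → R; chars GR.
Square: 1.47/2 → 0, 4.80/1 → 4; chars 04.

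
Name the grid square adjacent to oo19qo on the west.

OO19po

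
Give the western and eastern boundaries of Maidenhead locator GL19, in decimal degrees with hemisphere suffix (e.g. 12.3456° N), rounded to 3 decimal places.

58.000° W, 56.000° W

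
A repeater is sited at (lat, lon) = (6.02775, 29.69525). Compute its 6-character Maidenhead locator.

KJ46ua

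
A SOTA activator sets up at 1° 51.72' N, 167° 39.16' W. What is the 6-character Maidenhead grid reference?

Offset from 180°W / 90°S: lon 12.3473°, lat 91.8620°.
Field (20°×10°, letters A–R): 12.3473/20 → 0 → A, 91.8620/10 → 9 → J; chars AJ.
Square (2°×1°, digits 0–9): 12.3473/2 → 6, 1.8620/1 → 1; chars 61.
Subsquare (5′×2.5′, letters a–x): 0.3473/0.0833333 → 4 → e, 0.8620/0.0416667 → 20 → u; chars eu.

AJ61eu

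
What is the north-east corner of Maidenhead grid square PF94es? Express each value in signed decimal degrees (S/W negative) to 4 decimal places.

-35.2083, 138.4167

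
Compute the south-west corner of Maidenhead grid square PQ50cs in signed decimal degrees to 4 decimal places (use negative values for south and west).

70.7500, 130.1667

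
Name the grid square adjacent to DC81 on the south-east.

DC90

Longitude square 8; +1 → 9.
Latitude square 1; −1 → 0.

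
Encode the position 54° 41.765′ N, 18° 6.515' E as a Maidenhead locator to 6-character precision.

JO94bq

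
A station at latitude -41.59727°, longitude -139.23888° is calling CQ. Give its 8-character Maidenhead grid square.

CE08jj16

Add 180° to longitude and 90° to latitude: 40.76112, 48.40273.
Field: lon ⌊40.76112/20⌋ = 2 → C; lat ⌊48.40273/10⌋ = 4 → E.
Square: lon ⌊0.76112/2⌋ = 0; lat ⌊8.40273/1⌋ = 8.
Subsquare: lon ⌊0.76112/0.0833333⌋ = 9 → j; lat ⌊0.40273/0.0416667⌋ = 9 → j.
Extended square: lon ⌊0.01112/0.00833333⌋ = 1; lat ⌊0.02773/0.00416667⌋ = 6.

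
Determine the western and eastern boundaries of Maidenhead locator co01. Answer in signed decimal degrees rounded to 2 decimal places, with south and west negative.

-140.00, -138.00

Field C=2, O=14: +2·20° lon, +14·10° lat → SW at lon -140°, lat 50°.
Square 0, 1: +0·2° lon, +1·1° lat → SW at lon -140°, lat 51°.
Cell spans 2° lon × 1° lat.
west -140.00, east -138.00.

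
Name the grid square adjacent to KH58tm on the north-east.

KH58un

Longitude subsquare t = 19; +1 → 20 = u.
Latitude subsquare m = 12; +1 → 13 = n.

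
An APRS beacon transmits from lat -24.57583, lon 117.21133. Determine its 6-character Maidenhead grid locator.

Shift to the Maidenhead origin (180°W, 90°S): lon 297.2113, lat 65.4242.
Field: 297.2113/20 → 14 → O, 65.4242/10 → 6 → G; chars OG.
Square: 17.2113/2 → 8, 5.4242/1 → 5; chars 85.
Subsquare: 1.2113/0.0833333 → 14 → o, 0.4242/0.0416667 → 10 → k; chars ok.

OG85ok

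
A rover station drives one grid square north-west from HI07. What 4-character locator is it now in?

GI98

Longitude square 0; −1 → -1, wraps to 9, carry into field.
Longitude field H = 7; −1 → 6 = G.
Latitude square 7; +1 → 8.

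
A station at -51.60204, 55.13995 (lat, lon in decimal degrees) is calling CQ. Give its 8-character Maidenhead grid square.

LD78nj65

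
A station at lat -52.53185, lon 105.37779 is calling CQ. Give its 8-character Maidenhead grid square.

OD27ql52

Offset from 180°W / 90°S: lon 285.37779°, lat 37.46815°.
Field (20°×10°, letters A–R): lon ⌊285.37779/20⌋ = 14 → O; lat ⌊37.46815/10⌋ = 3 → D.
Square (2°×1°, digits 0–9): lon ⌊5.37779/2⌋ = 2; lat ⌊7.46815/1⌋ = 7.
Subsquare (5′×2.5′, letters a–x): lon ⌊1.37779/0.0833333⌋ = 16 → q; lat ⌊0.46815/0.0416667⌋ = 11 → l.
Extended square (30″×15″, digits 0–9): lon ⌊0.04446/0.00833333⌋ = 5; lat ⌊0.00982/0.00416667⌋ = 2.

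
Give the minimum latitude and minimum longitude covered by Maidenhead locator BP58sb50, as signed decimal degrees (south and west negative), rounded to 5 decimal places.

Field B=1, P=15: +1·20° lon, +15·10° lat → SW at lon -160°, lat 60°.
Square 5, 8: +5·2° lon, +8·1° lat → SW at lon -150°, lat 68°.
Subsquare s=18, b=1: +18·0.0833333° lon, +1·0.0416667° lat → SW at lon -148.5°, lat 68.0417°.
Extended square 5, 0: +5·0.00833333° lon, +0·0.00416667° lat → SW at lon -148.458°, lat 68.0417°.
latitude 68.04167, longitude -148.45833.

68.04167, -148.45833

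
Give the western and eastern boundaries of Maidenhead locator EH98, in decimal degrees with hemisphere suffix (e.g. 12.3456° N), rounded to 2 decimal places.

82.00° W, 80.00° W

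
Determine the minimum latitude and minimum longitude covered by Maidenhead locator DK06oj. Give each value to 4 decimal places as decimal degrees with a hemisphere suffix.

Field D=3, K=10: +3·20° lon, +10·10° lat → SW at lon -120°, lat 10°.
Square 0, 6: +0·2° lon, +6·1° lat → SW at lon -120°, lat 16°.
Subsquare o=14, j=9: +14·0.0833333° lon, +9·0.0416667° lat → SW at lon -118.833°, lat 16.375°.
latitude 16.3750° N, longitude 118.8333° W.

16.3750° N, 118.8333° W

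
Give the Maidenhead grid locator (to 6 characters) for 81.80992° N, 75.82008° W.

FR21ct

Shift to the Maidenhead origin (180°W, 90°S): lon 104.1799, lat 171.8099.
Field: lon ⌊104.1799/20⌋ = 5 → F; lat ⌊171.8099/10⌋ = 17 → R.
Square: lon ⌊4.1799/2⌋ = 2; lat ⌊1.8099/1⌋ = 1.
Subsquare: lon ⌊0.1799/0.0833333⌋ = 2 → c; lat ⌊0.8099/0.0416667⌋ = 19 → t.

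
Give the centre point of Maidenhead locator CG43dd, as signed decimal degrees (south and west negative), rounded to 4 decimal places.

-26.8542, -131.7083

Field C=2, G=6: +2·20° lon, +6·10° lat → SW at lon -140°, lat -30°.
Square 4, 3: +4·2° lon, +3·1° lat → SW at lon -132°, lat -27°.
Subsquare d=3, d=3: +3·0.0833333° lon, +3·0.0416667° lat → SW at lon -131.75°, lat -26.875°.
Cell spans 0.0833333° lon × 0.0416667° lat. Centre is SW corner plus half of each.
latitude -26.8542, longitude -131.7083.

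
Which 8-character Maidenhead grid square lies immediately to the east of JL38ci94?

Longitude extended square 9; +1 → 10, wraps to 0, carry into subsquare.
Longitude subsquare c = 2; +1 → 3 = d.
The latitude characters are unchanged.

JL38di04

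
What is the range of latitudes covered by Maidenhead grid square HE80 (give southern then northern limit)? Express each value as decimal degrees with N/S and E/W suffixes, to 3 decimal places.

Field H=7, E=4: +7·20° lon, +4·10° lat → SW at lon -40°, lat -50°.
Square 8, 0: +8·2° lon, +0·1° lat → SW at lon -24°, lat -50°.
Cell spans 2° lon × 1° lat.
south 50.000° S, north 49.000° S.

50.000° S, 49.000° S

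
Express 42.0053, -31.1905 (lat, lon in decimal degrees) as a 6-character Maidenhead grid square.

Add 180° to longitude and 90° to latitude: 148.8095, 132.0053.
Field: lon ⌊148.8095/20⌋ = 7 → H; lat ⌊132.0053/10⌋ = 13 → N.
Square: lon ⌊8.8095/2⌋ = 4; lat ⌊2.0053/1⌋ = 2.
Subsquare: lon ⌊0.8095/0.0833333⌋ = 9 → j; lat ⌊0.0053/0.0416667⌋ = 0 → a.

HN42ja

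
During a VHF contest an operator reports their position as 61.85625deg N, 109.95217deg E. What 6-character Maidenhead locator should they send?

OP41xu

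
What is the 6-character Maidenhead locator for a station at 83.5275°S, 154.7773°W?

BA26ol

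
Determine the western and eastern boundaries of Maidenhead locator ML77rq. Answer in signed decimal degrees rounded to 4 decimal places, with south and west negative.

75.4167, 75.5000

Field M=12, L=11: +12·20° lon, +11·10° lat → SW at lon 60°, lat 20°.
Square 7, 7: +7·2° lon, +7·1° lat → SW at lon 74°, lat 27°.
Subsquare r=17, q=16: +17·0.0833333° lon, +16·0.0416667° lat → SW at lon 75.4167°, lat 27.6667°.
Cell spans 0.0833333° lon × 0.0416667° lat.
west 75.4167, east 75.5000.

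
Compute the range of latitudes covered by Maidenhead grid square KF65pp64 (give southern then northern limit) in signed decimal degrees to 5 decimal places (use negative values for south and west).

-34.35833, -34.35417

Field K=10, F=5: +10·20° lon, +5·10° lat → SW at lon 20°, lat -40°.
Square 6, 5: +6·2° lon, +5·1° lat → SW at lon 32°, lat -35°.
Subsquare p=15, p=15: +15·0.0833333° lon, +15·0.0416667° lat → SW at lon 33.25°, lat -34.375°.
Extended square 6, 4: +6·0.00833333° lon, +4·0.00416667° lat → SW at lon 33.3°, lat -34.3583°.
Cell spans 0.00833333° lon × 0.00416667° lat.
south -34.35833, north -34.35417.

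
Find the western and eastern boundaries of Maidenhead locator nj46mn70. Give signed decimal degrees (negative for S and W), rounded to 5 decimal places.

89.05833, 89.06667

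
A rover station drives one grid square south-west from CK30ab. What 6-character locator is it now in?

CK20xa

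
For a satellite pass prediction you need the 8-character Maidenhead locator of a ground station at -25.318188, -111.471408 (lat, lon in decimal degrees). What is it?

DG44gq33

Offset from 180°W / 90°S: lon 68.52859°, lat 64.68181°.
Field: lon ⌊68.52859/20⌋ = 3 → D; lat ⌊64.68181/10⌋ = 6 → G.
Square: lon ⌊8.52859/2⌋ = 4; lat ⌊4.68181/1⌋ = 4.
Subsquare: lon ⌊0.52859/0.0833333⌋ = 6 → g; lat ⌊0.68181/0.0416667⌋ = 16 → q.
Extended square: lon ⌊0.02859/0.00833333⌋ = 3; lat ⌊0.01515/0.00416667⌋ = 3.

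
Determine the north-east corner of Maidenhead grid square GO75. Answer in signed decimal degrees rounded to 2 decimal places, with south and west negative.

56.00, -44.00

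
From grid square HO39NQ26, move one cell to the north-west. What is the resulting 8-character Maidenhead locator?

Longitude extended square 2; −1 → 1.
Latitude extended square 6; +1 → 7.

HO39nq17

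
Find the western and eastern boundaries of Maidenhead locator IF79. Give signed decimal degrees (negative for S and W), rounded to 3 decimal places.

Field I=8, F=5: +8·20° lon, +5·10° lat → SW at lon -20°, lat -40°.
Square 7, 9: +7·2° lon, +9·1° lat → SW at lon -6°, lat -31°.
Cell spans 2° lon × 1° lat.
west -6.000, east -4.000.

-6.000, -4.000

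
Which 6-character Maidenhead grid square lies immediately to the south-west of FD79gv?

FD79fu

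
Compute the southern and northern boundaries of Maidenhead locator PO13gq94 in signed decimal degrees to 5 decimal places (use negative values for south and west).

53.68333, 53.68750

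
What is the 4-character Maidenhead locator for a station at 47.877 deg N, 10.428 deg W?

IN47

Shift to the Maidenhead origin (180°W, 90°S): lon 169.57, lat 137.88.
Field: lon ⌊169.57/20⌋ = 8 → I; lat ⌊137.88/10⌋ = 13 → N.
Square: lon ⌊9.57/2⌋ = 4; lat ⌊7.88/1⌋ = 7.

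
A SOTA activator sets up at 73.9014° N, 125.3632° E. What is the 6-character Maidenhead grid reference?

Offset from 180°W / 90°S: lon 305.3632°, lat 163.9014°.
Field: 305.3632/20 → 15 → P, 163.9014/10 → 16 → Q; chars PQ.
Square: 5.3632/2 → 2, 3.9014/1 → 3; chars 23.
Subsquare: 1.3632/0.0833333 → 16 → q, 0.9014/0.0416667 → 21 → v; chars qv.

PQ23qv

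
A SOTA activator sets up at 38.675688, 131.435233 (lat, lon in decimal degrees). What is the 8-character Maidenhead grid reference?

PM58rq22

Add 180° to longitude and 90° to latitude: 311.43523, 128.67569.
Field: 311.43523/20 → 15 → P, 128.67569/10 → 12 → M; chars PM.
Square: 11.43523/2 → 5, 8.67569/1 → 8; chars 58.
Subsquare: 1.43523/0.0833333 → 17 → r, 0.67569/0.0416667 → 16 → q; chars rq.
Extended square: 0.01857/0.00833333 → 2, 0.00902/0.00416667 → 2; chars 22.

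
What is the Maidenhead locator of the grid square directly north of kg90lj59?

Latitude extended square 9; +1 → 10, wraps to 0, carry into subsquare.
Latitude subsquare j = 9; +1 → 10 = k.
The longitude characters are unchanged.

KG90lk50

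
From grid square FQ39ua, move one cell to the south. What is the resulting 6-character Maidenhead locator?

Latitude subsquare a = 0; −1 → -1, wraps to 23 = x, carry into square.
Latitude square 9; −1 → 8.
The longitude characters are unchanged.

FQ38ux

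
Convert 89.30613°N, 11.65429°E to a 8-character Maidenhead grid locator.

JR59th83

Offset from 180°W / 90°S: lon 191.65429°, lat 179.30613°.
Field: lon ⌊191.65429/20⌋ = 9 → J; lat ⌊179.30613/10⌋ = 17 → R.
Square: lon ⌊11.65429/2⌋ = 5; lat ⌊9.30613/1⌋ = 9.
Subsquare: lon ⌊1.65429/0.0833333⌋ = 19 → t; lat ⌊0.30613/0.0416667⌋ = 7 → h.
Extended square: lon ⌊0.07096/0.00833333⌋ = 8; lat ⌊0.01446/0.00416667⌋ = 3.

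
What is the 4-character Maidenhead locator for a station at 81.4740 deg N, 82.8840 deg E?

NR11

Shift to the Maidenhead origin (180°W, 90°S): lon 262.88, lat 171.47.
Field: lon ⌊262.88/20⌋ = 13 → N; lat ⌊171.47/10⌋ = 17 → R.
Square: lon ⌊2.88/2⌋ = 1; lat ⌊1.47/1⌋ = 1.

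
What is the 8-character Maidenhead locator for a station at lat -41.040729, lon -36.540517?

Add 180° to longitude and 90° to latitude: 143.45948, 48.95927.
Field (20°×10°, letters A–R): lon ⌊143.45948/20⌋ = 7 → H; lat ⌊48.95927/10⌋ = 4 → E.
Square (2°×1°, digits 0–9): lon ⌊3.45948/2⌋ = 1; lat ⌊8.95927/1⌋ = 8.
Subsquare (5′×2.5′, letters a–x): lon ⌊1.45948/0.0833333⌋ = 17 → r; lat ⌊0.95927/0.0416667⌋ = 23 → x.
Extended square (30″×15″, digits 0–9): lon ⌊0.04282/0.00833333⌋ = 5; lat ⌊0.00094/0.00416667⌋ = 0.

HE18rx50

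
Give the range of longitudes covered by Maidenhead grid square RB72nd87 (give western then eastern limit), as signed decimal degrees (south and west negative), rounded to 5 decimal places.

175.15000, 175.15833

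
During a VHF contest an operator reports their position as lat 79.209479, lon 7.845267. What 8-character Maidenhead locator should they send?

JQ39wf10

Offset from 180°W / 90°S: lon 187.84527°, lat 169.20948°.
Field: lon ⌊187.84527/20⌋ = 9 → J; lat ⌊169.20948/10⌋ = 16 → Q.
Square: lon ⌊7.84527/2⌋ = 3; lat ⌊9.20948/1⌋ = 9.
Subsquare: lon ⌊1.84527/0.0833333⌋ = 22 → w; lat ⌊0.20948/0.0416667⌋ = 5 → f.
Extended square: lon ⌊0.01193/0.00833333⌋ = 1; lat ⌊0.00115/0.00416667⌋ = 0.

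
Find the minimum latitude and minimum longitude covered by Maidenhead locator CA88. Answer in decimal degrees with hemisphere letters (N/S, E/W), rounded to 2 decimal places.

Field C=2, A=0: +2·20° lon, +0·10° lat → SW at lon -140°, lat -90°.
Square 8, 8: +8·2° lon, +8·1° lat → SW at lon -124°, lat -82°.
latitude 82.00° S, longitude 124.00° W.

82.00° S, 124.00° W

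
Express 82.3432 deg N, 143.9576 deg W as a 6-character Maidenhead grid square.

BR82ai

Add 180° to longitude and 90° to latitude: 36.0424, 172.3432.
Field: lon ⌊36.0424/20⌋ = 1 → B; lat ⌊172.3432/10⌋ = 17 → R.
Square: lon ⌊16.0424/2⌋ = 8; lat ⌊2.3432/1⌋ = 2.
Subsquare: lon ⌊0.0424/0.0833333⌋ = 0 → a; lat ⌊0.3432/0.0416667⌋ = 8 → i.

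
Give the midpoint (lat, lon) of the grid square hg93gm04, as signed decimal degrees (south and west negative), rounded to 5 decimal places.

-26.48125, -21.49583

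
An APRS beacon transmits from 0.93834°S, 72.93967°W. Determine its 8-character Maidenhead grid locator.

FI39mb74

Offset from 180°W / 90°S: lon 107.06033°, lat 89.06166°.
Field (20°×10°, letters A–R): 107.06033/20 → 5 → F, 89.06166/10 → 8 → I; chars FI.
Square (2°×1°, digits 0–9): 7.06033/2 → 3, 9.06166/1 → 9; chars 39.
Subsquare (5′×2.5′, letters a–x): 1.06033/0.0833333 → 12 → m, 0.06166/0.0416667 → 1 → b; chars mb.
Extended square (30″×15″, digits 0–9): 0.06033/0.00833333 → 7, 0.01999/0.00416667 → 4; chars 74.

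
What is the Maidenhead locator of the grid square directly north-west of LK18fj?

LK18ek

Longitude subsquare f = 5; −1 → 4 = e.
Latitude subsquare j = 9; +1 → 10 = k.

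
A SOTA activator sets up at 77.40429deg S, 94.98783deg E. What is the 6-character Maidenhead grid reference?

NB72lo

Offset from 180°W / 90°S: lon 274.9878°, lat 12.5957°.
Field (20°×10°, letters A–R): lon ⌊274.9878/20⌋ = 13 → N; lat ⌊12.5957/10⌋ = 1 → B.
Square (2°×1°, digits 0–9): lon ⌊14.9878/2⌋ = 7; lat ⌊2.5957/1⌋ = 2.
Subsquare (5′×2.5′, letters a–x): lon ⌊0.9878/0.0833333⌋ = 11 → l; lat ⌊0.5957/0.0416667⌋ = 14 → o.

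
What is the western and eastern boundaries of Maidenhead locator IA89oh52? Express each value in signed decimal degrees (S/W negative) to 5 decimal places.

Field I=8, A=0: +8·20° lon, +0·10° lat → SW at lon -20°, lat -90°.
Square 8, 9: +8·2° lon, +9·1° lat → SW at lon -4°, lat -81°.
Subsquare o=14, h=7: +14·0.0833333° lon, +7·0.0416667° lat → SW at lon -2.83333°, lat -80.7083°.
Extended square 5, 2: +5·0.00833333° lon, +2·0.00416667° lat → SW at lon -2.79167°, lat -80.7°.
Cell spans 0.00833333° lon × 0.00416667° lat.
west -2.79167, east -2.78333.

-2.79167, -2.78333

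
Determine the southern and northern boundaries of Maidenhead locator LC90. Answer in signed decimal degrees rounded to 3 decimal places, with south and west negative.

-70.000, -69.000

Field L=11, C=2: +11·20° lon, +2·10° lat → SW at lon 40°, lat -70°.
Square 9, 0: +9·2° lon, +0·1° lat → SW at lon 58°, lat -70°.
Cell spans 2° lon × 1° lat.
south -70.000, north -69.000.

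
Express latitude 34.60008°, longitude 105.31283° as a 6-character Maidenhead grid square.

Shift to the Maidenhead origin (180°W, 90°S): lon 285.3128, lat 124.6001.
Field (20°×10°, letters A–R): 285.3128/20 → 14 → O, 124.6001/10 → 12 → M; chars OM.
Square (2°×1°, digits 0–9): 5.3128/2 → 2, 4.6001/1 → 4; chars 24.
Subsquare (5′×2.5′, letters a–x): 1.3128/0.0833333 → 15 → p, 0.6001/0.0416667 → 14 → o; chars po.

OM24po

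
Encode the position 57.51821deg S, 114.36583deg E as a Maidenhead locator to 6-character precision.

Add 180° to longitude and 90° to latitude: 294.3658, 32.4818.
Field: 294.3658/20 → 14 → O, 32.4818/10 → 3 → D; chars OD.
Square: 14.3658/2 → 7, 2.4818/1 → 2; chars 72.
Subsquare: 0.3658/0.0833333 → 4 → e, 0.4818/0.0416667 → 11 → l; chars el.

OD72el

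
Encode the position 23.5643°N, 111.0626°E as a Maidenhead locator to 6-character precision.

OL53mn

Add 180° to longitude and 90° to latitude: 291.0626, 113.5643.
Field: lon ⌊291.0626/20⌋ = 14 → O; lat ⌊113.5643/10⌋ = 11 → L.
Square: lon ⌊11.0626/2⌋ = 5; lat ⌊3.5643/1⌋ = 3.
Subsquare: lon ⌊1.0626/0.0833333⌋ = 12 → m; lat ⌊0.5643/0.0416667⌋ = 13 → n.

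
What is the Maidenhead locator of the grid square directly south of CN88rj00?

Latitude extended square 0; −1 → -1, wraps to 9, carry into subsquare.
Latitude subsquare j = 9; −1 → 8 = i.
The longitude characters are unchanged.

CN88ri09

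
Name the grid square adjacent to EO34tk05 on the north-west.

EO34sk96

Longitude extended square 0; −1 → -1, wraps to 9, carry into subsquare.
Longitude subsquare t = 19; −1 → 18 = s.
Latitude extended square 5; +1 → 6.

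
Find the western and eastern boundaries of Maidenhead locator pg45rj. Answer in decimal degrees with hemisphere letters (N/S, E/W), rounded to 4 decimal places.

Field P=15, G=6: +15·20° lon, +6·10° lat → SW at lon 120°, lat -30°.
Square 4, 5: +4·2° lon, +5·1° lat → SW at lon 128°, lat -25°.
Subsquare r=17, j=9: +17·0.0833333° lon, +9·0.0416667° lat → SW at lon 129.417°, lat -24.625°.
Cell spans 0.0833333° lon × 0.0416667° lat.
west 129.4167° E, east 129.5000° E.

129.4167° E, 129.5000° E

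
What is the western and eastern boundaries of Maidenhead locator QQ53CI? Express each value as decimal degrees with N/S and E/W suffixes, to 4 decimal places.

150.1667° E, 150.2500° E

Field Q=16, Q=16: +16·20° lon, +16·10° lat → SW at lon 140°, lat 70°.
Square 5, 3: +5·2° lon, +3·1° lat → SW at lon 150°, lat 73°.
Subsquare c=2, i=8: +2·0.0833333° lon, +8·0.0416667° lat → SW at lon 150.167°, lat 73.3333°.
Cell spans 0.0833333° lon × 0.0416667° lat.
west 150.1667° E, east 150.2500° E.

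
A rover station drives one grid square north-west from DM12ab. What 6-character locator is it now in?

DM02xc

Longitude subsquare a = 0; −1 → -1, wraps to 23 = x, carry into square.
Longitude square 1; −1 → 0.
Latitude subsquare b = 1; +1 → 2 = c.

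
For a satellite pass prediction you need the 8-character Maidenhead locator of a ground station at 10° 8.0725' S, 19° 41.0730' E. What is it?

Offset from 180°W / 90°S: lon 199.68455°, lat 79.86546°.
Field: lon ⌊199.68455/20⌋ = 9 → J; lat ⌊79.86546/10⌋ = 7 → H.
Square: lon ⌊19.68455/2⌋ = 9; lat ⌊9.86546/1⌋ = 9.
Subsquare: lon ⌊1.68455/0.0833333⌋ = 20 → u; lat ⌊0.86546/0.0416667⌋ = 20 → u.
Extended square: lon ⌊0.01788/0.00833333⌋ = 2; lat ⌊0.03213/0.00416667⌋ = 7.

JH99uu27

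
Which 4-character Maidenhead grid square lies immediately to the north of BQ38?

BQ39

Latitude square 8; +1 → 9.
The longitude characters are unchanged.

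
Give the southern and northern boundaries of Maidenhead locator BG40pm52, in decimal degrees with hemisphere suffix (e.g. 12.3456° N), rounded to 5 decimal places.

Field B=1, G=6: +1·20° lon, +6·10° lat → SW at lon -160°, lat -30°.
Square 4, 0: +4·2° lon, +0·1° lat → SW at lon -152°, lat -30°.
Subsquare p=15, m=12: +15·0.0833333° lon, +12·0.0416667° lat → SW at lon -150.75°, lat -29.5°.
Extended square 5, 2: +5·0.00833333° lon, +2·0.00416667° lat → SW at lon -150.708°, lat -29.4917°.
Cell spans 0.00833333° lon × 0.00416667° lat.
south 29.49167° S, north 29.48750° S.

29.49167° S, 29.48750° S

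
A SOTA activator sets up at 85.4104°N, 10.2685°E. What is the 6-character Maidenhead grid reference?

Add 180° to longitude and 90° to latitude: 190.2685, 175.4104.
Field: 190.2685/20 → 9 → J, 175.4104/10 → 17 → R; chars JR.
Square: 10.2685/2 → 5, 5.4104/1 → 5; chars 55.
Subsquare: 0.2685/0.0833333 → 3 → d, 0.4104/0.0416667 → 9 → j; chars dj.

JR55dj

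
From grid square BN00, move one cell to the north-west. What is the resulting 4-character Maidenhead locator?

AN91

Longitude square 0; −1 → -1, wraps to 9, carry into field.
Longitude field B = 1; −1 → 0 = A.
Latitude square 0; +1 → 1.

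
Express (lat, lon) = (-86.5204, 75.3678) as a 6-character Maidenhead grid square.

MA73ql

Shift to the Maidenhead origin (180°W, 90°S): lon 255.3678, lat 3.4796.
Field: lon ⌊255.3678/20⌋ = 12 → M; lat ⌊3.4796/10⌋ = 0 → A.
Square: lon ⌊15.3678/2⌋ = 7; lat ⌊3.4796/1⌋ = 3.
Subsquare: lon ⌊1.3678/0.0833333⌋ = 16 → q; lat ⌊0.4796/0.0416667⌋ = 11 → l.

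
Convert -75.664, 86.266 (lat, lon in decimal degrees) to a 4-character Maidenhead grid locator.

Offset from 180°W / 90°S: lon 266.27°, lat 14.34°.
Field (20°×10°, letters A–R): 266.27/20 → 13 → N, 14.34/10 → 1 → B; chars NB.
Square (2°×1°, digits 0–9): 6.27/2 → 3, 4.34/1 → 4; chars 34.

NB34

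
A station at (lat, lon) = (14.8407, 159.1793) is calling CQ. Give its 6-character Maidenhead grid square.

QK94ou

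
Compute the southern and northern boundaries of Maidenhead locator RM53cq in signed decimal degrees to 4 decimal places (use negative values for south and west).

Field R=17, M=12: +17·20° lon, +12·10° lat → SW at lon 160°, lat 30°.
Square 5, 3: +5·2° lon, +3·1° lat → SW at lon 170°, lat 33°.
Subsquare c=2, q=16: +2·0.0833333° lon, +16·0.0416667° lat → SW at lon 170.167°, lat 33.6667°.
Cell spans 0.0833333° lon × 0.0416667° lat.
south 33.6667, north 33.7083.

33.6667, 33.7083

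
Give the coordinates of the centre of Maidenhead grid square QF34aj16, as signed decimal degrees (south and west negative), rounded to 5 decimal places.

-35.59792, 146.01250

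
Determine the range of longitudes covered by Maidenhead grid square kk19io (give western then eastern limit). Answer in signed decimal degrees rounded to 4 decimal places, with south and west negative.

Field K=10, K=10: +10·20° lon, +10·10° lat → SW at lon 20°, lat 10°.
Square 1, 9: +1·2° lon, +9·1° lat → SW at lon 22°, lat 19°.
Subsquare i=8, o=14: +8·0.0833333° lon, +14·0.0416667° lat → SW at lon 22.6667°, lat 19.5833°.
Cell spans 0.0833333° lon × 0.0416667° lat.
west 22.6667, east 22.7500.

22.6667, 22.7500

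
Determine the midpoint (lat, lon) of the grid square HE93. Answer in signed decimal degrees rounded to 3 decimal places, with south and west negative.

-46.500, -21.000

Field H=7, E=4: +7·20° lon, +4·10° lat → SW at lon -40°, lat -50°.
Square 9, 3: +9·2° lon, +3·1° lat → SW at lon -22°, lat -47°.
Cell spans 2° lon × 1° lat. Centre is SW corner plus half of each.
latitude -46.500, longitude -21.000.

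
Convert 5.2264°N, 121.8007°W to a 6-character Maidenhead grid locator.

CJ95cf

Shift to the Maidenhead origin (180°W, 90°S): lon 58.1993, lat 95.2264.
Field: 58.1993/20 → 2 → C, 95.2264/10 → 9 → J; chars CJ.
Square: 18.1993/2 → 9, 5.2264/1 → 5; chars 95.
Subsquare: 0.1993/0.0833333 → 2 → c, 0.2264/0.0416667 → 5 → f; chars cf.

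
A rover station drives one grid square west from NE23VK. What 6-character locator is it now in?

NE23uk

Longitude subsquare v = 21; −1 → 20 = u.
The latitude characters are unchanged.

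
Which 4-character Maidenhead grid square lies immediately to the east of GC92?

HC02

Longitude square 9; +1 → 10, wraps to 0, carry into field.
Longitude field G = 6; +1 → 7 = H.
The latitude characters are unchanged.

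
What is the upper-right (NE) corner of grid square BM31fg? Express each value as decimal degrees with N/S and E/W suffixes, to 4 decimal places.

31.2917° N, 153.5000° W

Field B=1, M=12: +1·20° lon, +12·10° lat → SW at lon -160°, lat 30°.
Square 3, 1: +3·2° lon, +1·1° lat → SW at lon -154°, lat 31°.
Subsquare f=5, g=6: +5·0.0833333° lon, +6·0.0416667° lat → SW at lon -153.583°, lat 31.25°.
Cell spans 0.0833333° lon × 0.0416667° lat. NE corner is SW corner plus one full cell.
latitude 31.2917° N, longitude 153.5000° W.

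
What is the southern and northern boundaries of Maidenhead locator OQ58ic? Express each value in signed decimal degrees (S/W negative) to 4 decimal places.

78.0833, 78.1250

Field O=14, Q=16: +14·20° lon, +16·10° lat → SW at lon 100°, lat 70°.
Square 5, 8: +5·2° lon, +8·1° lat → SW at lon 110°, lat 78°.
Subsquare i=8, c=2: +8·0.0833333° lon, +2·0.0416667° lat → SW at lon 110.667°, lat 78.0833°.
Cell spans 0.0833333° lon × 0.0416667° lat.
south 78.0833, north 78.1250.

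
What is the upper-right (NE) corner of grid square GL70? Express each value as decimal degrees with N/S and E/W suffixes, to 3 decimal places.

21.000° N, 44.000° W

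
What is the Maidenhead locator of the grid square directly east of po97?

QO07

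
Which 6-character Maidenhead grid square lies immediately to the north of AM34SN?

Latitude subsquare n = 13; +1 → 14 = o.
The longitude characters are unchanged.

AM34so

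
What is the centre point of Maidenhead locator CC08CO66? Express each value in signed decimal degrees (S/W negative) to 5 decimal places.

-61.38958, -139.77917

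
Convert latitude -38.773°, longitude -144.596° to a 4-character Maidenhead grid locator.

BF71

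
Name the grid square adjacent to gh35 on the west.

GH25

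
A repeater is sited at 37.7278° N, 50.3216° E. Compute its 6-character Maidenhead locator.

LM57dr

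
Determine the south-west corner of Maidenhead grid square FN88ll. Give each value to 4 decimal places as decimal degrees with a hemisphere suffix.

48.4583° N, 63.0833° W

Field F=5, N=13: +5·20° lon, +13·10° lat → SW at lon -80°, lat 40°.
Square 8, 8: +8·2° lon, +8·1° lat → SW at lon -64°, lat 48°.
Subsquare l=11, l=11: +11·0.0833333° lon, +11·0.0416667° lat → SW at lon -63.0833°, lat 48.4583°.
latitude 48.4583° N, longitude 63.0833° W.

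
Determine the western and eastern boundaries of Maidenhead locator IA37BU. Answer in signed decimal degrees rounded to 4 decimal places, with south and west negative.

Field I=8, A=0: +8·20° lon, +0·10° lat → SW at lon -20°, lat -90°.
Square 3, 7: +3·2° lon, +7·1° lat → SW at lon -14°, lat -83°.
Subsquare b=1, u=20: +1·0.0833333° lon, +20·0.0416667° lat → SW at lon -13.9167°, lat -82.1667°.
Cell spans 0.0833333° lon × 0.0416667° lat.
west -13.9167, east -13.8333.

-13.9167, -13.8333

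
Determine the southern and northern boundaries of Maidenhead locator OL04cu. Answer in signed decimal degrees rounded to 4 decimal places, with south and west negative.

Field O=14, L=11: +14·20° lon, +11·10° lat → SW at lon 100°, lat 20°.
Square 0, 4: +0·2° lon, +4·1° lat → SW at lon 100°, lat 24°.
Subsquare c=2, u=20: +2·0.0833333° lon, +20·0.0416667° lat → SW at lon 100.167°, lat 24.8333°.
Cell spans 0.0833333° lon × 0.0416667° lat.
south 24.8333, north 24.8750.

24.8333, 24.8750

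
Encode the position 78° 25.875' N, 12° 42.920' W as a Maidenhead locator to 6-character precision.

IQ38pk

Offset from 180°W / 90°S: lon 167.2847°, lat 168.4313°.
Field: 167.2847/20 → 8 → I, 168.4313/10 → 16 → Q; chars IQ.
Square: 7.2847/2 → 3, 8.4313/1 → 8; chars 38.
Subsquare: 1.2847/0.0833333 → 15 → p, 0.4313/0.0416667 → 10 → k; chars pk.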